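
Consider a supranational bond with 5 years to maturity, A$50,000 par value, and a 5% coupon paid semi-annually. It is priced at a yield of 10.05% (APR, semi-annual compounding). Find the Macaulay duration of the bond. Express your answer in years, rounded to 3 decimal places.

Periodic yield y = 0.05025. Discount each cash flow and weight by its period:
  t   CF        PV=CF/(1+0.05025)^t    t·PV
  1     1,250.00     1,190.1928     1,190.1928
  2     1,250.00     1,133.2471     2,266.4943
  3     1,250.00     1,079.0261     3,237.0782
  4     1,250.00     1,027.3993     4,109.5971
  5     1,250.00       978.2426     4,891.2129
  6     1,250.00       931.4378     5,588.6270
  7     1,250.00       886.8725     6,208.1074
  8     1,250.00       844.4394     6,755.5152
  9     1,250.00       804.0366     7,236.3291
  10   51,250.00    31,388.2402   313,882.4022
  Σ                 40,263.1344   355,365.5562
Price P = Σ PV = 40,263.1344.
Macaulay duration = Σ(t·PV) / P = 355,365.5562 / 40,263.1344 = 8.82608 half-year periods.
In years: 8.82608 / 2 = 4.41304 years.

4.413 years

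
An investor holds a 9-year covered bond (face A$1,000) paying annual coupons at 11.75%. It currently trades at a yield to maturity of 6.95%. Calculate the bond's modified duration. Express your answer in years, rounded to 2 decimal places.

Periodic yield y = 0.0695. First find Macaulay duration:
  t   CF        PV=CF/(1+0.0695)^t    t·PV
  1       117.50       109.8644       109.8644
  2       117.50       102.7250       205.4501
  3       117.50        96.0496       288.1488
  4       117.50        89.8079       359.2317
  5       117.50        83.9719       419.8594
  6       117.50        78.5151       471.0905
  7       117.50        73.4129       513.8903
  8       117.50        68.6423       549.1381
  9     1,117.50       610.4083     5,493.6747
  Σ                  1,313.3974     8,410.3480
P = 1,313.3974; Macaulay duration = 8,410.3480 / 1,313.3974 = 6.40351 years.
Modified duration = D_Mac / (1 + y) = 6.40351 / 1.0695 = 5.98738 years.

5.99 years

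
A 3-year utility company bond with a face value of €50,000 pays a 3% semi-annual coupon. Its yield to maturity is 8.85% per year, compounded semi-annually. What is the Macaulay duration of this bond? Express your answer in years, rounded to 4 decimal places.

Periodic yield y = 0.04425. Discount each cash flow and weight by its period:
  t   CF        PV=CF/(1+0.04425)^t    t·PV
  1       750.00       718.2188       718.2188
  2       750.00       687.7844     1,375.5687
  3       750.00       658.6396     1,975.9187
  4       750.00       630.7298     2,522.9191
  5       750.00       604.0026     3,020.0132
  6    50,750.00    39,138.9475   234,833.6851
  Σ                 42,438.3227   244,446.3237
Price P = Σ PV = 42,438.3227.
Macaulay duration = Σ(t·PV) / P = 244,446.3237 / 42,438.3227 = 5.76004 half-year periods.
In years: 5.76004 / 2 = 2.88002 years.

2.8800 years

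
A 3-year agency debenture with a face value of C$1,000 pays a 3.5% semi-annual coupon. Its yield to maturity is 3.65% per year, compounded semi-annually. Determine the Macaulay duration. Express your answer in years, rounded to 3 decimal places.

2.874 years

Periodic yield y = 0.01825. Discount each cash flow and weight by its period:
  t   CF        PV=CF/(1+0.01825)^t    t·PV
  1        17.50        17.1863        17.1863
  2        17.50        16.8783        33.7566
  3        17.50        16.5758        49.7274
  4        17.50        16.2787        65.1149
  5        17.50        15.9870        79.9348
  6     1,017.50       912.8678     5,477.2070
  Σ                    995.7740     5,722.9271
Price P = Σ PV = 995.7740.
Macaulay duration = Σ(t·PV) / P = 5,722.9271 / 995.7740 = 5.74721 half-year periods.
In years: 5.74721 / 2 = 2.87361 years.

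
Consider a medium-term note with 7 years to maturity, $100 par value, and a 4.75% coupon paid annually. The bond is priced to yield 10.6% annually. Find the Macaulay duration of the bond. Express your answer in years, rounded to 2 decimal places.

5.93 years

Periodic yield y = 0.106. Discount each cash flow and weight by its year:
  t   CF        PV=CF/(1+0.106)^t    t·PV
  1         4.75         4.2948         4.2948
  2         4.75         3.8831         7.7663
  3         4.75         3.5110        10.5329
  4         4.75         3.1745        12.6979
  5         4.75         2.8702        14.3512
  6         4.75         2.5952        15.5709
  7       104.75        51.7450       362.2148
  Σ                     72.0737       427.4288
Price P = Σ PV = 72.0737.
Macaulay duration = Σ(t·PV) / P = 427.4288 / 72.0737 = 5.93044 years.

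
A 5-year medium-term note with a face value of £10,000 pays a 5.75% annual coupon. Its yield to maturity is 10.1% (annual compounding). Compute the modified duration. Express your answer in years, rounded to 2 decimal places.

Periodic yield y = 0.101. First find Macaulay duration:
  t   CF        PV=CF/(1+0.101)^t    t·PV
  1       575.00       522.2525       522.2525
  2       575.00       474.3438       948.6876
  3       575.00       430.8300     1,292.4899
  4       575.00       391.3079     1,565.2314
  5    10,575.00     6,536.4777    32,682.3883
  Σ                  8,355.2117    37,011.0496
P = 8,355.2117; Macaulay duration = 37,011.0496 / 8,355.2117 = 4.42970 years.
Modified duration = D_Mac / (1 + y) = 4.42970 / 1.101 = 4.02334 years.

4.02 years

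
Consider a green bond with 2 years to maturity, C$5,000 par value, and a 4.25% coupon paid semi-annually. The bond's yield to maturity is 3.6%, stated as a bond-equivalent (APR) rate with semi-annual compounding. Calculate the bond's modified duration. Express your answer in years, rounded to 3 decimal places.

Periodic yield y = 0.018. First find Macaulay duration:
  t   CF        PV=CF/(1+0.018)^t    t·PV
  1       106.25       104.3713       104.3713
  2       106.25       102.5259       205.0517
  3       106.25       100.7130       302.1391
  4     5,106.25     4,754.5669    19,018.2676
  Σ                  5,062.1771    19,629.8296
P = 5,062.1771; Macaulay duration = 19,629.8296 / 5,062.1771 = 3.87774 half-year periods = 1.93887 years.
Modified duration = D_Mac / (1 + y) = 1.93887 / 1.018 = 1.90459 years.

1.905 years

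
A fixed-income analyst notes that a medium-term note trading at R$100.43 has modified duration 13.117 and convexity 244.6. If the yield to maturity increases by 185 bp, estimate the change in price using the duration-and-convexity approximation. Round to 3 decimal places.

-R$20.167

Duration effect: -D_mod·Δy = -13.117 × (+0.0185) = -0.2426645
Convexity effect: ½·C·(Δy)² = 0.5 × 244.6 × (0.0185)² = +0.041857175
ΔP/P ≈ -0.2426645 + 0.041857175 = -0.200807325
ΔP ≈ 100.43 × (-0.200807325) = -20.16707964975.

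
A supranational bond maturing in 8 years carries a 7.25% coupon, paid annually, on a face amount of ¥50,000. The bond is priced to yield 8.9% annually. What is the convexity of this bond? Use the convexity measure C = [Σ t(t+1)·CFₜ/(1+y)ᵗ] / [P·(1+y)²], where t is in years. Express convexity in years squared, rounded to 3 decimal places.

With y = 0.089:
  t   CF        PV=CF/(1+0.089)^t    t·PV        t(t+1)·PV
  1     3,625.00     3,328.7420     3,328.7420       6,657.4839
  2     3,625.00     3,056.6960     6,113.3920      18,340.1761
  3     3,625.00     2,806.8834     8,420.6502      33,682.6008
  4     3,625.00     2,577.4870    10,309.9482      51,549.7410
  5     3,625.00     2,366.8384    11,834.1921      71,005.1529
  6     3,625.00     2,173.4054    13,040.4321      91,283.0248
  7     3,625.00     1,995.7809    13,970.4660     111,763.7280
  8    53,625.00    27,110.9207   216,887.3658   1,951,986.2925
  Σ                 45,416.7538   283,905.1885   2,336,268.2000
P = 45,416.7538.
Convexity = Σ t(t+1)·PV / [P·(1+y)²] = 2,336,268.2000 / (45,416.7538 × 1.185921) = 43.37613.

43.376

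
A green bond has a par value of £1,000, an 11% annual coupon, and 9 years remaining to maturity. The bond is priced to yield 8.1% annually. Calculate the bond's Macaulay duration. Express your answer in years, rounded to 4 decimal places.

Periodic yield y = 0.081. Discount each cash flow and weight by its year:
  t   CF        PV=CF/(1+0.081)^t    t·PV
  1       110.00       101.7576       101.7576
  2       110.00        94.1329       188.2657
  3       110.00        87.0794       261.2383
  4       110.00        80.5545       322.2181
  5       110.00        74.5185       372.5926
  6       110.00        68.9348       413.6088
  7       110.00        63.7695       446.3863
  8       110.00        58.9912       471.9295
  9     1,110.00       550.6704     4,956.0336
  Σ                  1,180.4088     7,534.0306
Price P = Σ PV = 1,180.4088.
Macaulay duration = Σ(t·PV) / P = 7,534.0306 / 1,180.4088 = 6.38256 years.

6.3826 years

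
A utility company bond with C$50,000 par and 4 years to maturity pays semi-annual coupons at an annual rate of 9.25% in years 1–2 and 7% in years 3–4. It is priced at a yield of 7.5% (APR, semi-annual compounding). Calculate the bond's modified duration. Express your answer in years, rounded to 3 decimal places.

Periodic yield y = 0.0375. First find Macaulay duration:
  t   CF        PV=CF/(1+0.0375)^t    t·PV
  1     2,312.50     2,228.9157     2,228.9157
  2     2,312.50     2,148.3524     4,296.7049
  3     2,312.50     2,070.7012     6,212.1035
  4     2,312.50     1,995.8565     7,983.4261
  5     1,750.00     1,455.7859     7,278.9297
  6     1,750.00     1,403.1672     8,419.0030
  7     1,750.00     1,352.4503     9,467.1520
  8    51,750.00    38,548.3249   308,386.5994
  Σ                 51,203.5541   354,272.8344
P = 51,203.5541; Macaulay duration = 354,272.8344 / 51,203.5541 = 6.91891 half-year periods = 3.45946 years.
Modified duration = D_Mac / (1 + y) = 3.45946 / 1.0375 = 3.33441 years.

3.334 years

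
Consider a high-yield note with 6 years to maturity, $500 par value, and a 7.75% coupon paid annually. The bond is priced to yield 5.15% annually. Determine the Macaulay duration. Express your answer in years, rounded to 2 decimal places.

5.08 years

Periodic yield y = 0.0515. Discount each cash flow and weight by its year:
  t   CF        PV=CF/(1+0.0515)^t    t·PV
  1        38.75        36.8521        36.8521
  2        38.75        35.0472        70.0944
  3        38.75        33.3307        99.9920
  4        38.75        31.6982       126.7928
  5        38.75        30.1457       150.7285
  6       538.75       398.5948     2,391.5688
  Σ                    565.6686     2,876.0285
Price P = Σ PV = 565.6686.
Macaulay duration = Σ(t·PV) / P = 2,876.0285 / 565.6686 = 5.08430 years.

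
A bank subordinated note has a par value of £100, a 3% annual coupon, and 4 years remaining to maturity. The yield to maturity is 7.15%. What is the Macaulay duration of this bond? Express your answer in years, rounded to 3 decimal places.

3.813 years

Periodic yield y = 0.0715. Discount each cash flow and weight by its year:
  t   CF        PV=CF/(1+0.0715)^t    t·PV
  1         3.00         2.7998         2.7998
  2         3.00         2.6130         5.2260
  3         3.00         2.4386         7.3159
  4       103.00        78.1391       312.5565
  Σ                     85.9905       327.8981
Price P = Σ PV = 85.9905.
Macaulay duration = Σ(t·PV) / P = 327.8981 / 85.9905 = 3.81319 years.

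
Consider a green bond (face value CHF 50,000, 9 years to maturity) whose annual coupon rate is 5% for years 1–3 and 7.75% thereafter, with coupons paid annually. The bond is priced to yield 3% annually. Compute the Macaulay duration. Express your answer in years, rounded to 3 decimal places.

Periodic yield y = 0.03. Discount each cash flow and weight by its year:
  t   CF        PV=CF/(1+0.03)^t    t·PV
  1     2,500.00     2,427.1845     2,427.1845
  2     2,500.00     2,356.4898     4,712.9795
  3     2,500.00     2,287.8541     6,863.5624
  4     3,875.00     3,442.8873    13,771.5492
  5     3,875.00     3,342.6090    16,713.0452
  6     3,875.00     3,245.2515    19,471.5090
  7     3,875.00     3,150.7296    22,055.1072
  8     3,875.00     3,058.9608    24,471.6863
  9    53,875.00    41,290.7015   371,616.3131
  Σ                 64,602.6681   482,102.9365
Price P = Σ PV = 64,602.6681.
Macaulay duration = Σ(t·PV) / P = 482,102.9365 / 64,602.6681 = 7.46259 years.

7.463 years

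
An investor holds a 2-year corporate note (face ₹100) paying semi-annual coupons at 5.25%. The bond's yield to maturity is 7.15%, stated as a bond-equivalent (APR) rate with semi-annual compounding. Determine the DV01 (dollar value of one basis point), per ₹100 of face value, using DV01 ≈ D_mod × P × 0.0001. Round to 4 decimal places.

₹0.0179

Periodic yield y = 0.03575.
  t   CF        PV=CF/(1+0.03575)^t    t·PV
  1        2.625         2.5344         2.5344
  2        2.625         2.4469         4.8938
  3        2.625         2.3625         7.0874
  4      102.625        89.1730       356.6920
  Σ                     96.5168       371.2076
P = 96.5168; D_Mac = 3.84604 half-year periods = 1.92302 yrs; D_mod = 1.85665 yrs.
DV01 ≈ 1.85665 × 96.5168 × 0.0001 = 0.017920.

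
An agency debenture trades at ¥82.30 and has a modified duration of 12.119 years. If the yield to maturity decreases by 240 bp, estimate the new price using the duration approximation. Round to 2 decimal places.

Duration approximation: ΔP/P ≈ -D_mod · Δy = -12.119 × (-0.024) = +0.290856.
New price ≈ 82.30 × (1 + 0.290856) = 106.2374488.

¥106.24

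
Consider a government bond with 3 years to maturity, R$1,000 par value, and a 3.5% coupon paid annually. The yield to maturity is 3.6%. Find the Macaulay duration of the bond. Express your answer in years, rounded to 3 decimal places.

2.900 years

Periodic yield y = 0.036. Discount each cash flow and weight by its year:
  t   CF        PV=CF/(1+0.036)^t    t·PV
  1        35.00        33.7838        33.7838
  2        35.00        32.6098        65.2197
  3     1,035.00       930.8101     2,792.4303
  Σ                    997.2037     2,891.4337
Price P = Σ PV = 997.2037.
Macaulay duration = Σ(t·PV) / P = 2,891.4337 / 997.2037 = 2.89954 years.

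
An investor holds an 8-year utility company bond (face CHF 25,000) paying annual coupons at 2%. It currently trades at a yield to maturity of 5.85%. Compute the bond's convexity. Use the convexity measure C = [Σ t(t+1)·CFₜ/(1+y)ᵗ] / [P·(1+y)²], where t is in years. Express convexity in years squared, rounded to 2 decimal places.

With y = 0.0585:
  t   CF        PV=CF/(1+0.0585)^t    t·PV        t(t+1)·PV
  1       500.00       472.3666       472.3666         944.7331
  2       500.00       446.2603       892.5207       2,677.5620
  3       500.00       421.5969     1,264.7907       5,059.1629
  4       500.00       398.2966     1,593.1862       7,965.9312
  5       500.00       376.2839     1,881.4197      11,288.5185
  6       500.00       355.4879     2,132.9274      14,930.4921
  7       500.00       335.8412     2,350.8884      18,807.1070
  8    25,500.00    16,181.2952   129,450.3618   1,165,053.2562
  Σ                 18,987.4286   140,038.4615   1,226,726.7629
P = 18,987.4286.
Convexity = Σ t(t+1)·PV / [P·(1+y)²] = 1,226,726.7629 / (18,987.4286 × 1.120422) = 57.66336.

57.66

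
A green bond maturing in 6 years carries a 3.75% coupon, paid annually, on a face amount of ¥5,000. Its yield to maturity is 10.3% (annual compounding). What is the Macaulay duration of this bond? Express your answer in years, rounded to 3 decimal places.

5.372 years

Periodic yield y = 0.103. Discount each cash flow and weight by its year:
  t   CF        PV=CF/(1+0.103)^t    t·PV
  1       187.50       169.9909       169.9909
  2       187.50       154.1169       308.2338
  3       187.50       139.7252       419.1756
  4       187.50       126.6774       506.7097
  5       187.50       114.8481       574.2404
  6     5,187.50     2,880.7464    17,284.4787
  Σ                  3,586.1050    19,262.8291
Price P = Σ PV = 3,586.1050.
Macaulay duration = Σ(t·PV) / P = 19,262.8291 / 3,586.1050 = 5.37152 years.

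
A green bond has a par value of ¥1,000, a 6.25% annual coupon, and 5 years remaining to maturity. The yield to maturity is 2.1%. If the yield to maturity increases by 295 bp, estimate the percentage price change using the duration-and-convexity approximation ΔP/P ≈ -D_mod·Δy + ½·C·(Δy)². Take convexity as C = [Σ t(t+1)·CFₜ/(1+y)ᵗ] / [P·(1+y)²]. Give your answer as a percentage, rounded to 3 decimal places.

With y = 0.021:
  t   CF        PV=CF/(1+0.021)^t    t·PV        t(t+1)·PV
  1        62.50        61.2145        61.2145         122.4290
  2        62.50        59.9554       119.9109         359.7326
  3        62.50        58.7223       176.1668         704.6672
  4        62.50        57.5145       230.0578       1,150.2892
  5     1,062.50       957.6355     4,788.1774      28,729.0644
  Σ                  1,195.0421     5,375.5274      31,066.1824
P = 1,195.0421; D_Mac = 4.49819 yrs; D_mod = 4.40567 yrs; C = 24.93752.
Duration effect: -4.40567 × (+0.0295) = -0.129967
Convexity effect: 0.5 × 24.93752 × (0.0295)² = +0.0108509
ΔP/P ≈ -0.129967 + 0.0108509 = -0.119116 = -11.9116%.

-11.912%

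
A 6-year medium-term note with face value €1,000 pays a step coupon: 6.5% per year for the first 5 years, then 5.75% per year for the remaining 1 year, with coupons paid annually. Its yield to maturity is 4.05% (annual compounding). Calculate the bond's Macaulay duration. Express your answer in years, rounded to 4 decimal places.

5.2072 years

Periodic yield y = 0.0405. Discount each cash flow and weight by its year:
  t   CF        PV=CF/(1+0.0405)^t    t·PV
  1        65.00        62.4700        62.4700
  2        65.00        60.0384       120.0768
  3        65.00        57.7015       173.1045
  4        65.00        55.4556       221.8222
  5        65.00        53.2970       266.4851
  6     1,057.50       833.3508     5,000.1049
  Σ                  1,122.3133     5,844.0635
Price P = Σ PV = 1,122.3133.
Macaulay duration = Σ(t·PV) / P = 5,844.0635 / 1,122.3133 = 5.20716 years.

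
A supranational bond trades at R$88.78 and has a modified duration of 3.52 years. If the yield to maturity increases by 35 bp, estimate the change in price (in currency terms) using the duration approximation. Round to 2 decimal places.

Duration approximation: ΔP/P ≈ -D_mod · Δy = -3.52 × (+0.0035) = -0.012320.
ΔP ≈ 88.78 × (-0.012320) = -1.0937696.

-R$1.09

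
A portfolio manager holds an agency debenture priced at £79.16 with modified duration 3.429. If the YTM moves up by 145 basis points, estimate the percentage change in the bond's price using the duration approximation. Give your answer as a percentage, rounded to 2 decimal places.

-4.97%

Duration approximation: ΔP/P ≈ -D_mod · Δy = -3.429 × (+0.0145) = -0.0497205.
As a percentage: -4.97205%.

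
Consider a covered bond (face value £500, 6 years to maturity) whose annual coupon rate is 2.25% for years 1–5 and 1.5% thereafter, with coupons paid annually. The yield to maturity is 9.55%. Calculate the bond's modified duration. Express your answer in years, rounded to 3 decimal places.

Periodic yield y = 0.0955. First find Macaulay duration:
  t   CF        PV=CF/(1+0.0955)^t    t·PV
  1        11.25        10.2693        10.2693
  2        11.25         9.3741        18.7481
  3        11.25         8.5569        25.6706
  4        11.25         7.8109        31.2437
  5        11.25         7.1300        35.6501
  6       507.50       293.6039     1,761.6231
  Σ                    336.7450     1,883.2050
P = 336.7450; Macaulay duration = 1,883.2050 / 336.7450 = 5.59238 years.
Modified duration = D_Mac / (1 + y) = 5.59238 / 1.0955 = 5.10486 years.

5.105 years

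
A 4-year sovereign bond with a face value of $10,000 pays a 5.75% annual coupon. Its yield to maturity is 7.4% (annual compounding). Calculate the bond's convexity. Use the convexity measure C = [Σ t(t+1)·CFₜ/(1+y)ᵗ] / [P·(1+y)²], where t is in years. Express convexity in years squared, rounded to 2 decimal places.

With y = 0.074:
  t   CF        PV=CF/(1+0.074)^t    t·PV        t(t+1)·PV
  1       575.00       535.3818       535.3818       1,070.7635
  2       575.00       498.4932       996.9865       2,990.9595
  3       575.00       464.1464     1,392.4392       5,569.7570
  4    10,575.00     7,948.0987    31,792.3947     158,961.9736
  Σ                  9,446.1201    34,717.2022     168,593.4536
P = 9,446.1201.
Convexity = Σ t(t+1)·PV / [P·(1+y)²] = 168,593.4536 / (9,446.1201 × 1.153476) = 15.47315.

15.47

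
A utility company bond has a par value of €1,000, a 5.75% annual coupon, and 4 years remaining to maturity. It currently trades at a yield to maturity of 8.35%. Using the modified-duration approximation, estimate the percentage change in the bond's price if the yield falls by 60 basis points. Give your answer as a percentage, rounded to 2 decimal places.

Periodic yield y = 0.0835. Modified duration first:
  t   CF        PV=CF/(1+0.0835)^t    t·PV
  1        57.50        53.0688        53.0688
  2        57.50        48.9790        97.9580
  3        57.50        45.2044       135.6133
  4     1,057.50       767.2991     3,069.1966
  Σ                    914.5514     3,355.8367
P = 914.5514; D_Mac = 3.66938 yrs; D_mod = 3.66938/(1+0.0835) = 3.38660 yrs.
ΔP/P ≈ -D_mod · Δy = -3.38660 × (-0.006) = +0.020320 = +2.0320%.

+2.03%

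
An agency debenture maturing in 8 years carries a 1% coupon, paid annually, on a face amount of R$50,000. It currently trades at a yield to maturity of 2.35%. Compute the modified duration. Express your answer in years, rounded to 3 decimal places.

Periodic yield y = 0.0235. First find Macaulay duration:
  t   CF        PV=CF/(1+0.0235)^t    t·PV
  1       500.00       488.5198       488.5198
  2       500.00       477.3032       954.6063
  3       500.00       466.3441     1,399.0322
  4       500.00       455.6366     1,822.5465
  5       500.00       445.1750     2,225.8750
  6       500.00       434.9536     2,609.7216
  7       500.00       424.9669     2,974.7681
  8    50,500.00    41,936.1544   335,489.2348
  Σ                 45,129.0535   347,964.3043
P = 45,129.0535; Macaulay duration = 347,964.3043 / 45,129.0535 = 7.71043 years.
Modified duration = D_Mac / (1 + y) = 7.71043 / 1.0235 = 7.53339 years.

7.533 years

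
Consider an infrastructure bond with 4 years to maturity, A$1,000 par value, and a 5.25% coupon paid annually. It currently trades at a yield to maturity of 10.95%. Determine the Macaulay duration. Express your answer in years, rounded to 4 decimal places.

3.6772 years

Periodic yield y = 0.1095. Discount each cash flow and weight by its year:
  t   CF        PV=CF/(1+0.1095)^t    t·PV
  1        52.50        47.3186        47.3186
  2        52.50        42.6486        85.2972
  3        52.50        38.4395       115.3184
  4     1,052.50       694.5650     2,778.2599
  Σ                    822.9716     3,026.1941
Price P = Σ PV = 822.9716.
Macaulay duration = Σ(t·PV) / P = 3,026.1941 / 822.9716 = 3.67715 years.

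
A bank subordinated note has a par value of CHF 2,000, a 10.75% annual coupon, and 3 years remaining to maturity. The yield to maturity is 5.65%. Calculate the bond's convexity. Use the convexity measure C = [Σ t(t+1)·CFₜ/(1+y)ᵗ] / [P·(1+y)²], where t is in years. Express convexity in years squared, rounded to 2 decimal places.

9.49

With y = 0.0565:
  t   CF        PV=CF/(1+0.0565)^t    t·PV        t(t+1)·PV
  1       215.00       203.5021       203.5021         407.0043
  2       215.00       192.6191       385.2383       1,155.7149
  3     2,215.00     1,878.3012     5,634.9035      22,539.6139
  Σ                  2,274.4224     6,223.6439      24,102.3330
P = 2,274.4224.
Convexity = Σ t(t+1)·PV / [P·(1+y)²] = 24,102.3330 / (2,274.4224 × 1.116192) = 9.49399.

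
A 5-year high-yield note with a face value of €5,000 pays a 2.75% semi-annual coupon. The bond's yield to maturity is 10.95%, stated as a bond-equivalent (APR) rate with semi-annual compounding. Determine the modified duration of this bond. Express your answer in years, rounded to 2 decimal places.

Periodic yield y = 0.05475. First find Macaulay duration:
  t   CF        PV=CF/(1+0.05475)^t    t·PV
  1        68.75        65.1813        65.1813
  2        68.75        61.7979       123.5958
  3        68.75        58.5901       175.7702
  4        68.75        55.5488       222.1951
  5        68.75        52.6654       263.3268
  6        68.75        49.9316       299.5896
  7        68.75        47.3398       331.3783
  8        68.75        44.8824       359.0595
  9        68.75        42.5527       382.9741
  10    5,068.75     2,974.4422    29,744.4218
  Σ                  3,452.9321    31,967.4925
P = 3,452.9321; Macaulay duration = 31,967.4925 / 3,452.9321 = 9.25807 half-year periods = 4.62904 years.
Modified duration = D_Mac / (1 + y) = 4.62904 / 1.05475 = 4.38875 years.

4.39 years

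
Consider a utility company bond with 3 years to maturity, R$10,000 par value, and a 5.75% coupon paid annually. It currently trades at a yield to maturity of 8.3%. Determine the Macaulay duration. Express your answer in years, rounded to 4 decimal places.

2.8339 years

Periodic yield y = 0.083. Discount each cash flow and weight by its year:
  t   CF        PV=CF/(1+0.083)^t    t·PV
  1       575.00       530.9326       530.9326
  2       575.00       490.2425       980.4849
  3    10,575.00     8,325.2063    24,975.6190
  Σ                  9,346.3814    26,487.0365
Price P = Σ PV = 9,346.3814.
Macaulay duration = Σ(t·PV) / P = 26,487.0365 / 9,346.3814 = 2.83393 years.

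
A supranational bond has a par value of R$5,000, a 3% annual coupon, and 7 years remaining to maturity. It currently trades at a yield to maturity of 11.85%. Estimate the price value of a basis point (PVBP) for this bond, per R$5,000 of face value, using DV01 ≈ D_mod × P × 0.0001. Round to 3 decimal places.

R$1.648

Periodic yield y = 0.1185.
  t   CF        PV=CF/(1+0.1185)^t    t·PV
  1       150.00       134.1082       134.1082
  2       150.00       119.9000       239.8001
  3       150.00       107.1972       321.5915
  4       150.00        95.8401       383.3604
  5       150.00        85.6863       428.4314
  6       150.00        76.6082       459.6493
  7     5,150.00     2,351.5559    16,460.8914
  Σ                  2,970.8959    18,427.8323
P = 2,970.8959; D_Mac = 6.20279 yrs; D_mod = 5.54563 yrs.
DV01 ≈ 5.54563 × 2,970.8959 × 0.0001 = 1.647549.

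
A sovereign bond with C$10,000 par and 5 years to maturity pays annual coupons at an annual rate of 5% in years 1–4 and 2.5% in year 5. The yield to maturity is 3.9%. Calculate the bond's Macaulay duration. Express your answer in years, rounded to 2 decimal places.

4.55 years

Periodic yield y = 0.039. Discount each cash flow and weight by its year:
  t   CF        PV=CF/(1+0.039)^t    t·PV
  1       500.00       481.2320       481.2320
  2       500.00       463.1684       926.3368
  3       500.00       445.7829     1,337.3486
  4       500.00       429.0499     1,716.1996
  5    10,250.00     8,465.3736    42,326.8678
  Σ                 10,284.6067    46,787.9847
Price P = Σ PV = 10,284.6067.
Macaulay duration = Σ(t·PV) / P = 46,787.9847 / 10,284.6067 = 4.54932 years.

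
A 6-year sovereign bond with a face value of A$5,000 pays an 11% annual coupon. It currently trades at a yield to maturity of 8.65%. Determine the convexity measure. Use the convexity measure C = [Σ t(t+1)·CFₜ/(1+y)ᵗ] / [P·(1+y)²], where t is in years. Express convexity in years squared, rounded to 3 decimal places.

With y = 0.0865:
  t   CF        PV=CF/(1+0.0865)^t    t·PV        t(t+1)·PV
  1       550.00       506.2126       506.2126       1,012.4252
  2       550.00       465.9113       931.8226       2,795.4677
  3       550.00       428.8185     1,286.4555       5,145.8218
  4       550.00       394.6788     1,578.7151       7,893.5754
  5       550.00       363.2570     1,816.2852      10,897.7111
  6     5,550.00     3,373.7632    20,242.5793     141,698.0552
  Σ                  5,532.6414    26,362.0702     169,443.0564
P = 5,532.6414.
Convexity = Σ t(t+1)·PV / [P·(1+y)²] = 169,443.0564 / (5,532.6414 × 1.180482) = 25.94369.

25.944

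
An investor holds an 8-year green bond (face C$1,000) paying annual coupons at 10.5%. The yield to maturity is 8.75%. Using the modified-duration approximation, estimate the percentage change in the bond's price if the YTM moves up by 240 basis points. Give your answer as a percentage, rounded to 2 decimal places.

Periodic yield y = 0.0875. Modified duration first:
  t   CF        PV=CF/(1+0.0875)^t    t·PV
  1       105.00        96.5517        96.5517
  2       105.00        88.7832       177.5664
  3       105.00        81.6397       244.9192
  4       105.00        75.0710       300.2840
  5       105.00        69.0308       345.1541
  6       105.00        63.4766       380.8596
  7       105.00        58.3693       408.5851
  8     1,105.00       564.8435     4,518.7482
  Σ                  1,097.7659     6,472.6682
P = 1,097.7659; D_Mac = 5.89622 yrs; D_mod = 5.89622/(1+0.0875) = 5.42181 yrs.
ΔP/P ≈ -D_mod · Δy = -5.42181 × (+0.024) = -0.130123 = -13.0123%.

-13.01%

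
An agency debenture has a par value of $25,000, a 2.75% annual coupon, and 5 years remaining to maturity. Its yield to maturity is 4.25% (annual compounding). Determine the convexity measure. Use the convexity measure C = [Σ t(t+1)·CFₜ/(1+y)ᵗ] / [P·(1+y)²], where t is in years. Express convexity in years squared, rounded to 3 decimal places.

With y = 0.0425:
  t   CF        PV=CF/(1+0.0425)^t    t·PV        t(t+1)·PV
  1       687.50       659.4724       659.4724       1,318.9448
  2       687.50       632.5875     1,265.1749       3,795.5247
  3       687.50       606.7985     1,820.3956       7,281.5822
  4       687.50       582.0609     2,328.2437      11,641.2186
  5    25,687.50    20,861.3073   104,306.5366     625,839.2196
  Σ                 23,342.2266   110,379.8232     649,876.4900
P = 23,342.2266.
Convexity = Σ t(t+1)·PV / [P·(1+y)²] = 649,876.4900 / (23,342.2266 × 1.086806) = 25.61748.

25.617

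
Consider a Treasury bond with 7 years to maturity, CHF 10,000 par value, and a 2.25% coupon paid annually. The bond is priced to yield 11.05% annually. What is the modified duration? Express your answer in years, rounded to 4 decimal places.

Periodic yield y = 0.1105. First find Macaulay duration:
  t   CF        PV=CF/(1+0.1105)^t    t·PV
  1       225.00       202.6114       202.6114
  2       225.00       182.4506       364.9013
  3       225.00       164.2959       492.8878
  4       225.00       147.9477       591.7909
  5       225.00       133.2262       666.1311
  6       225.00       119.9696       719.8175
  7    10,225.00     4,909.4560    34,366.1923
  Σ                  5,859.9576    37,404.3323
P = 5,859.9576; Macaulay duration = 37,404.3323 / 5,859.9576 = 6.38304 years.
Modified duration = D_Mac / (1 + y) = 6.38304 / 1.1105 = 5.74790 years.

5.7479 years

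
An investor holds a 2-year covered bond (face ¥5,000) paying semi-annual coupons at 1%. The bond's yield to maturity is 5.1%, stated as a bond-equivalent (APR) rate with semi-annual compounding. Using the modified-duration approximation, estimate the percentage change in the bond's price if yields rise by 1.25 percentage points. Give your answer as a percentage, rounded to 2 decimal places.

Periodic yield y = 0.0255. Modified duration first:
  t   CF        PV=CF/(1+0.0255)^t    t·PV
  1        25.00        24.3784        24.3784
  2        25.00        23.7722        47.5443
  3        25.00        23.1810        69.5431
  4     5,025.00     4,543.5301    18,174.1203
  Σ                  4,614.8616    18,315.5861
P = 4,614.8616; D_Mac = 3.96883 half-year periods = 1.98441 yrs; D_mod = 1.98441/(1+0.0255) = 1.93507 yrs.
ΔP/P ≈ -D_mod · Δy = -1.93507 × (+0.0125) = -0.024188 = -2.4188%.

-2.42%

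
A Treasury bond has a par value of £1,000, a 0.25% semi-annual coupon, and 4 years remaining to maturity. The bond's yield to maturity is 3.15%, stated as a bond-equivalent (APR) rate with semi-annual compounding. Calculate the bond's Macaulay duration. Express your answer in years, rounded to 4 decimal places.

3.9813 years

Periodic yield y = 0.01575. Discount each cash flow and weight by its period:
  t   CF        PV=CF/(1+0.01575)^t    t·PV
  1         1.25         1.2306         1.2306
  2         1.25         1.2115         2.4231
  3         1.25         1.1928         3.5783
  4         1.25         1.1743         4.6970
  5         1.25         1.1560         5.7802
  6         1.25         1.1381         6.8287
  7         1.25         1.1205         7.8433
  8     1,001.25       883.5841     7,068.6726
  Σ                    891.8079     7,101.0539
Price P = Σ PV = 891.8079.
Macaulay duration = Σ(t·PV) / P = 7,101.0539 / 891.8079 = 7.96254 half-year periods.
In years: 7.96254 / 2 = 3.98127 years.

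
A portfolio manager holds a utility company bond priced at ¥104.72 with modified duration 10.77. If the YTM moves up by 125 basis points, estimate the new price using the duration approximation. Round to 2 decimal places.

¥90.62

Duration approximation: ΔP/P ≈ -D_mod · Δy = -10.77 × (+0.0125) = -0.134625.
New price ≈ 104.72 × (1 - 0.134625) = 90.62207.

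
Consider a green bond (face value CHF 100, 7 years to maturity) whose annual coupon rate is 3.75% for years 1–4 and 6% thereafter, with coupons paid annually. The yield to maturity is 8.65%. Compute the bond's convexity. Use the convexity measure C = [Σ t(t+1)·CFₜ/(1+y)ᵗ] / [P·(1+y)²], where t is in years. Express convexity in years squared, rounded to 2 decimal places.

39.68

With y = 0.0865:
  t   CF        PV=CF/(1+0.0865)^t    t·PV        t(t+1)·PV
  1         3.75         3.4514         3.4514           6.9029
  2         3.75         3.1767         6.3533          19.0600
  3         3.75         2.9238         8.7713          35.0851
  4         3.75         2.6910        10.7640          53.8198
  5         6.00         3.9628        19.8140         118.8841
  6         6.00         3.6473        21.8839         153.1871
  7       106.00        59.3059       415.1412       3,321.1293
  Σ                     79.1589       486.1791       3,708.0683
P = 79.1589.
Convexity = Σ t(t+1)·PV / [P·(1+y)²] = 3,708.0683 / (79.1589 × 1.180482) = 39.68156.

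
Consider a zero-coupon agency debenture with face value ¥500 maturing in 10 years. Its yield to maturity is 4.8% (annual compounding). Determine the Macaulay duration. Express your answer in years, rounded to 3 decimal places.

A zero-coupon bond has a single cash flow at maturity, so its Macaulay duration equals its maturity: 10 years.

10.000 years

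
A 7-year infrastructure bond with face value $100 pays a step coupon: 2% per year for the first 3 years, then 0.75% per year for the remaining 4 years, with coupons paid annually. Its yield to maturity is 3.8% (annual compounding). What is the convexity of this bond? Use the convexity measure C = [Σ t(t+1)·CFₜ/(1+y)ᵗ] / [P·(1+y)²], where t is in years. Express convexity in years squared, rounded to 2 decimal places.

48.45

With y = 0.038:
  t   CF        PV=CF/(1+0.038)^t    t·PV        t(t+1)·PV
  1         2.00         1.9268         1.9268           3.8536
  2         2.00         1.8562         3.7125          11.1375
  3         2.00         1.7883         5.3649          21.4595
  4         0.75         0.6461         2.5842          12.9212
  5         0.75         0.6224         3.1120          18.6722
  6         0.75         0.5996         3.5977          25.1841
  7       100.75        77.6003       543.2023       4,345.6186
  Σ                     85.0397       563.5005       4,438.8466
P = 85.0397.
Convexity = Σ t(t+1)·PV / [P·(1+y)²] = 4,438.8466 / (85.0397 × 1.077444) = 48.44551.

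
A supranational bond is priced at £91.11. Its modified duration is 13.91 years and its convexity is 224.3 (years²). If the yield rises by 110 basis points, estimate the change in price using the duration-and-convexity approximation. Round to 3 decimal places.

-£12.704

Duration effect: -D_mod·Δy = -13.91 × (+0.011) = -0.153010
Convexity effect: ½·C·(Δy)² = 0.5 × 224.3 × (0.011)² = +0.01357015
ΔP/P ≈ -0.153010 + 0.01357015 = -0.13943985
ΔP ≈ 91.11 × (-0.13943985) = -12.7043647335.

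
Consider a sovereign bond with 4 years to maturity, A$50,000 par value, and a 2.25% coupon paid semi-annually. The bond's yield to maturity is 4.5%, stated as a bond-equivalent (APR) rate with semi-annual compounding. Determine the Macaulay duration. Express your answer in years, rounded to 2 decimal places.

3.84 years

Periodic yield y = 0.0225. Discount each cash flow and weight by its period:
  t   CF        PV=CF/(1+0.0225)^t    t·PV
  1       562.50       550.1222       550.1222
  2       562.50       538.0169     1,076.0337
  3       562.50       526.1779     1,578.5336
  4       562.50       514.5994     2,058.3975
  5       562.50       503.2757     2,516.3784
  6       562.50       492.2012     2,953.2069
  7       562.50       481.3703     3,369.5922
  8    50,562.50    42,317.6951   338,541.5611
  Σ                 45,923.4587   352,643.8258
Price P = Σ PV = 45,923.4587.
Macaulay duration = Σ(t·PV) / P = 352,643.8258 / 45,923.4587 = 7.67895 half-year periods.
In years: 7.67895 / 2 = 3.83947 years.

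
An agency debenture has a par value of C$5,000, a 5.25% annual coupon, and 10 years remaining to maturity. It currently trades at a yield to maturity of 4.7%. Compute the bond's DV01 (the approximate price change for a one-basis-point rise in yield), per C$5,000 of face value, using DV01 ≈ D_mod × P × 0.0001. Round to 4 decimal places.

C$4.0232

Periodic yield y = 0.047.
  t   CF        PV=CF/(1+0.047)^t    t·PV
  1       262.50       250.7163       250.7163
  2       262.50       239.4616       478.9233
  3       262.50       228.7122       686.1365
  4       262.50       218.4452       873.7810
  5       262.50       208.6392     1,043.1960
  6       262.50       199.2733     1,195.6401
  7       262.50       190.3279     1,332.2955
  8       262.50       181.7841     1,454.2727
  9       262.50       173.6238     1,562.6139
  10    5,262.50     3,324.4920    33,244.9200
  Σ                  5,215.4757    42,122.4952
P = 5,215.4757; D_Mac = 8.07644 yrs; D_mod = 7.71389 yrs.
DV01 ≈ 7.71389 × 5,215.4757 × 0.0001 = 4.023161.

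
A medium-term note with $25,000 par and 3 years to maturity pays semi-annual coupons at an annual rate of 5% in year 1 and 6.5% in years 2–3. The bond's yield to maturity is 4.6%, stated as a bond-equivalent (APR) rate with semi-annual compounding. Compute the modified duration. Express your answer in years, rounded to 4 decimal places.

Periodic yield y = 0.023. First find Macaulay duration:
  t   CF        PV=CF/(1+0.023)^t    t·PV
  1       625.00       610.9482       610.9482
  2       625.00       597.2123     1,194.4246
  3       812.50       758.9208     2,276.7625
  4       812.50       741.8581     2,967.4323
  5       812.50       725.1790     3,625.8948
  6    25,812.50    22,520.4086   135,122.4519
  Σ                 25,954.5270   145,797.9143
P = 25,954.5270; Macaulay duration = 145,797.9143 / 25,954.5270 = 5.61744 half-year periods = 2.80872 years.
Modified duration = D_Mac / (1 + y) = 2.80872 / 1.023 = 2.74557 years.

2.7456 years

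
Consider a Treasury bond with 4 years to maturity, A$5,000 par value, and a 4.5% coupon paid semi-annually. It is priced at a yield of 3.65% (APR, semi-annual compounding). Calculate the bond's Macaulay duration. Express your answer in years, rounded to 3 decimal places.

Periodic yield y = 0.01825. Discount each cash flow and weight by its period:
  t   CF        PV=CF/(1+0.01825)^t    t·PV
  1       112.50       110.4837       110.4837
  2       112.50       108.5035       217.0070
  3       112.50       106.5588       319.6764
  4       112.50       104.6489       418.5958
  5       112.50       102.7733       513.8667
  6       112.50       100.9313       605.5880
  7       112.50        99.1224       693.8565
  8     5,112.50     4,423.8253    35,390.6026
  Σ                  5,156.8472    38,269.6765
Price P = Σ PV = 5,156.8472.
Macaulay duration = Σ(t·PV) / P = 38,269.6765 / 5,156.8472 = 7.42114 half-year periods.
In years: 7.42114 / 2 = 3.71057 years.

3.711 years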